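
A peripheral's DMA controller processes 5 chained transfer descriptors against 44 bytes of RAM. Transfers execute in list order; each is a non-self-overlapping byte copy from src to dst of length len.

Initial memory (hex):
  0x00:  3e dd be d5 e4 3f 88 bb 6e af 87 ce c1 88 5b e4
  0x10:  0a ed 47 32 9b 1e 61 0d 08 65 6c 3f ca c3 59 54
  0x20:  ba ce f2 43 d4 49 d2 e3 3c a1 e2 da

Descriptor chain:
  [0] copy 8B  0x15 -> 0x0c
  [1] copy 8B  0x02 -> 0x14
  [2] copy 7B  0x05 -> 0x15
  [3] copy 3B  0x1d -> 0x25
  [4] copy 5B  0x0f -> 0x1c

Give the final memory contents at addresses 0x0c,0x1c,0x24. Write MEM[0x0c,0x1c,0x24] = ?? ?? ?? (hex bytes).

MEM[0x0c,0x1c,0x24] = 1e 08 d4

#0 dst[0x0c+8] := {0x1e,0x61,0x0d,0x08,0x65,0x6c,0x3f,0xca}
#1 dst[0x14+8] := {0xbe,0xd5,0xe4,0x3f,0x88,0xbb,0x6e,0xaf}
#2 dst[0x15+7] := {0x3f,0x88,0xbb,0x6e,0xaf,0x87,0xce}
#3 dst[0x25+3] := {0xc3,0x59,0x54}
#4 dst[0x1c+5] := {0x08,0x65,0x6c,0x3f,0xca}
query mem[0x0c]=0x1e, mem[0x1c]=0x08, mem[0x24]=0xd4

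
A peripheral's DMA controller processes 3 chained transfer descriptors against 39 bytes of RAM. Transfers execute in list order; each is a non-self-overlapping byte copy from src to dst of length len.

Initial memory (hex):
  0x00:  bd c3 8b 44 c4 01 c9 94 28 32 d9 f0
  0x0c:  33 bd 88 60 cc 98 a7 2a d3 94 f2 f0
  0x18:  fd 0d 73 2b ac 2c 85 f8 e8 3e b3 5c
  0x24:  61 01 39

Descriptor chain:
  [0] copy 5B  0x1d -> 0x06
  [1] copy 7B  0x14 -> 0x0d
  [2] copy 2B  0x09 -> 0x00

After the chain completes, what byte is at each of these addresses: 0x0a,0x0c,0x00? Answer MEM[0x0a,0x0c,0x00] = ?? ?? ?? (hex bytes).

MEM[0x0a,0x0c,0x00] = 3e 33 e8

D0: mem[0x06..0x0a] <- [2c 85 f8 e8 3e]
D1: mem[0x0d..0x13] <- [d3 94 f2 f0 fd 0d 73]
D2: mem[0x00..0x01] <- [e8 3e]
query mem[0x0a]=0x3e, mem[0x0c]=0x33, mem[0x00]=0xe8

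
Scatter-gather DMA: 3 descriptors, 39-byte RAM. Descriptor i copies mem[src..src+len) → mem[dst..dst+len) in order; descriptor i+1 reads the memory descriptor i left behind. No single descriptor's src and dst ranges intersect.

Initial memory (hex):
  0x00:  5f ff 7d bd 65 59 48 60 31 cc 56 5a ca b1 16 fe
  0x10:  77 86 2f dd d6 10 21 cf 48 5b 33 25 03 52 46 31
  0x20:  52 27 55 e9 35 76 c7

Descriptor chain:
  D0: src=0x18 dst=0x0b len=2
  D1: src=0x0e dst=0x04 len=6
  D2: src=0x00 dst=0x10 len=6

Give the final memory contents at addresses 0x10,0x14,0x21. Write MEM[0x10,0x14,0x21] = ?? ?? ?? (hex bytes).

MEM[0x10,0x14,0x21] = 5f 16 27

[0] 0x18->0x0b len=2 : 48 5b
[1] 0x0e->0x04 len=6 : 16 fe 77 86 2f dd
[2] 0x00->0x10 len=6 : 5f ff 7d bd 16 fe
query mem[0x10]=0x5f, mem[0x14]=0x16, mem[0x21]=0x27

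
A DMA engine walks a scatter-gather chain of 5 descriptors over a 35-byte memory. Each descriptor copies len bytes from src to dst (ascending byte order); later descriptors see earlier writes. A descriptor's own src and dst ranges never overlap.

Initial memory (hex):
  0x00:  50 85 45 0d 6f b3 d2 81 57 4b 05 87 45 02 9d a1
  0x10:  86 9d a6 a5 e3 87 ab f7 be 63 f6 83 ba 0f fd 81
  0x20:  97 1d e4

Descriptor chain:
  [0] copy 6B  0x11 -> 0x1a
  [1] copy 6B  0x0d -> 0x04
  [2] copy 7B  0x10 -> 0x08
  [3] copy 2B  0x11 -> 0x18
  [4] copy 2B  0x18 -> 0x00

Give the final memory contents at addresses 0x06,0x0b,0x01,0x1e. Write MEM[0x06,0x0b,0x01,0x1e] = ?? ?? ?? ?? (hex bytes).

  after D0: wrote 6B at 0x1a = 9da6a5e387ab
  after D1: wrote 6B at 0x04 = 029da1869da6
  after D2: wrote 7B at 0x08 = 869da6a5e387ab
  after D3: wrote 2B at 0x18 = 9da6
  after D4: wrote 2B at 0x00 = 9da6
query mem[0x06]=0xa1, mem[0x0b]=0xa5, mem[0x01]=0xa6, mem[0x1e]=0x87

MEM[0x06,0x0b,0x01,0x1e] = a1 a5 a6 87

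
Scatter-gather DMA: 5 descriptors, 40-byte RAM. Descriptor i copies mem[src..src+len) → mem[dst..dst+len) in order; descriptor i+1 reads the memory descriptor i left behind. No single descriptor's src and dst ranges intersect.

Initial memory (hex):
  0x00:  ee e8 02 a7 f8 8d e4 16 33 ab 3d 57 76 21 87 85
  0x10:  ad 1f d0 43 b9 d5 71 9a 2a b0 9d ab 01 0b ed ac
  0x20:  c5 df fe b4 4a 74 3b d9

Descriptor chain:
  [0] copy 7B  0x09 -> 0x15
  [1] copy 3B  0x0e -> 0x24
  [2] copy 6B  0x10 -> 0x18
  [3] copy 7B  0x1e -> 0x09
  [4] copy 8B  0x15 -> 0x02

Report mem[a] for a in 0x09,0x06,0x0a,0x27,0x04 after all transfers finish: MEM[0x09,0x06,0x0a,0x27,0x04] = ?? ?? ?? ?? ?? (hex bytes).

[0] 0x09->0x15 len=7 : ab 3d 57 76 21 87 85
[1] 0x0e->0x24 len=3 : 87 85 ad
[2] 0x10->0x18 len=6 : ad 1f d0 43 b9 ab
[3] 0x1e->0x09 len=7 : ed ac c5 df fe b4 87
[4] 0x15->0x02 len=8 : ab 3d 57 ad 1f d0 43 b9
query mem[0x09]=0xb9, mem[0x06]=0x1f, mem[0x0a]=0xac, mem[0x27]=0xd9, mem[0x04]=0x57

MEM[0x09,0x06,0x0a,0x27,0x04] = b9 1f ac d9 57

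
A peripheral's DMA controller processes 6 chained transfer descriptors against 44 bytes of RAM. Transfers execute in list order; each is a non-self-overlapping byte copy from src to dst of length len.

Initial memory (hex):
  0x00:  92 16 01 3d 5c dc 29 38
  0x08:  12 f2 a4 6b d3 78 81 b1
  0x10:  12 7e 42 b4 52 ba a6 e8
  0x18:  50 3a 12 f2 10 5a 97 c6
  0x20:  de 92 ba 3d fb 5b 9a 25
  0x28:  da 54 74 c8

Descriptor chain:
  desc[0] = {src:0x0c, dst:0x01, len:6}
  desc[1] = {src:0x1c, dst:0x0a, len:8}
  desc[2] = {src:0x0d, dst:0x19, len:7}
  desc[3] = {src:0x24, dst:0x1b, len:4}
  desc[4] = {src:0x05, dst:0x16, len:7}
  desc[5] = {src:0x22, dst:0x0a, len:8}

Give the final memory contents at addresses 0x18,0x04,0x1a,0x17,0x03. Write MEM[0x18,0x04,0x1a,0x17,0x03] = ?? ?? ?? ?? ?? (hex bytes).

MEM[0x18,0x04,0x1a,0x17,0x03] = 38 b1 f2 7e 81

D0: mem[0x01..0x06] <- [d3 78 81 b1 12 7e]
D1: mem[0x0a..0x11] <- [10 5a 97 c6 de 92 ba 3d]
D2: mem[0x19..0x1f] <- [c6 de 92 ba 3d 42 b4]
D3: mem[0x1b..0x1e] <- [fb 5b 9a 25]
D4: mem[0x16..0x1c] <- [12 7e 38 12 f2 10 5a]
D5: mem[0x0a..0x11] <- [ba 3d fb 5b 9a 25 da 54]
query mem[0x18]=0x38, mem[0x04]=0xb1, mem[0x1a]=0xf2, mem[0x17]=0x7e, mem[0x03]=0x81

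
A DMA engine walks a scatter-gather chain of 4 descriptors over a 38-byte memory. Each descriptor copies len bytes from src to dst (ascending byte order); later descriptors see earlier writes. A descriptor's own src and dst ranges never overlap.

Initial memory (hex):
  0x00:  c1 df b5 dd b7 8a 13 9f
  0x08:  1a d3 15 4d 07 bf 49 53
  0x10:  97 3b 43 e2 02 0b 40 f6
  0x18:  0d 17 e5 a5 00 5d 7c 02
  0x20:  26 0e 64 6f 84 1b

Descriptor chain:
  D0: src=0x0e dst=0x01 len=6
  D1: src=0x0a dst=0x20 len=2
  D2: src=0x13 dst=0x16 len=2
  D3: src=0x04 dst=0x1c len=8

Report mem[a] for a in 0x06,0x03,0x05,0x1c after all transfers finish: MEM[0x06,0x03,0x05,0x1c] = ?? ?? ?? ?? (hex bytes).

  after D0: wrote 6B at 0x01 = 4953973b43e2
  after D1: wrote 2B at 0x20 = 154d
  after D2: wrote 2B at 0x16 = e202
  after D3: wrote 8B at 0x1c = 3b43e29f1ad3154d
query mem[0x06]=0xe2, mem[0x03]=0x97, mem[0x05]=0x43, mem[0x1c]=0x3b

MEM[0x06,0x03,0x05,0x1c] = e2 97 43 3b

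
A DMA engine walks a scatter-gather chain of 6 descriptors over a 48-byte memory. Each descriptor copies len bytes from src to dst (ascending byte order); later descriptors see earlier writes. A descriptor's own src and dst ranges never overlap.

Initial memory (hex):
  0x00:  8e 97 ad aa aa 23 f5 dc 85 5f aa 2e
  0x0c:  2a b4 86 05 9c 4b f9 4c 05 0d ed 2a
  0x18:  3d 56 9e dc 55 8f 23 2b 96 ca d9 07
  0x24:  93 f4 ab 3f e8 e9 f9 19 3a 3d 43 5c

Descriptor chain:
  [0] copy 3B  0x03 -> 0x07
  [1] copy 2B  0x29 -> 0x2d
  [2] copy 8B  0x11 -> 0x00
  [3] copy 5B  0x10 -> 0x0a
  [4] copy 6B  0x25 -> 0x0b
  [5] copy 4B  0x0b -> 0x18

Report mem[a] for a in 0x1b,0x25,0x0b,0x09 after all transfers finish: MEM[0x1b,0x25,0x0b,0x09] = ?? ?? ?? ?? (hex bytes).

[0] 0x03->0x07 len=3 : aa aa 23
[1] 0x29->0x2d len=2 : e9 f9
[2] 0x11->0x00 len=8 : 4b f9 4c 05 0d ed 2a 3d
[3] 0x10->0x0a len=5 : 9c 4b f9 4c 05
[4] 0x25->0x0b len=6 : f4 ab 3f e8 e9 f9
[5] 0x0b->0x18 len=4 : f4 ab 3f e8
query mem[0x1b]=0xe8, mem[0x25]=0xf4, mem[0x0b]=0xf4, mem[0x09]=0x23

MEM[0x1b,0x25,0x0b,0x09] = e8 f4 f4 23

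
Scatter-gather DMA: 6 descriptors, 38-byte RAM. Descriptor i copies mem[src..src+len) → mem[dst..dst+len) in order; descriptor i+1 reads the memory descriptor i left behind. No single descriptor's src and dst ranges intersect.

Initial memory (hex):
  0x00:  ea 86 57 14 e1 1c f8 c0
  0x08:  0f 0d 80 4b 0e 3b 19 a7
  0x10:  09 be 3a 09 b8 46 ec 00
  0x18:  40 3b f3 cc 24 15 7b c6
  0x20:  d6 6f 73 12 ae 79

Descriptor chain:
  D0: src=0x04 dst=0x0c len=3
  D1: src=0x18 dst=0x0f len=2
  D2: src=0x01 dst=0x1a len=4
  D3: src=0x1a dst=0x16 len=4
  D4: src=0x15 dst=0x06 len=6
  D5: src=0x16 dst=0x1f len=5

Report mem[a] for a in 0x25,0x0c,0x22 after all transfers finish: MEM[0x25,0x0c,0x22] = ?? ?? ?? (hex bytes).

MEM[0x25,0x0c,0x22] = 79 e1 e1

[0] 0x04->0x0c len=3 : e1 1c f8
[1] 0x18->0x0f len=2 : 40 3b
[2] 0x01->0x1a len=4 : 86 57 14 e1
[3] 0x1a->0x16 len=4 : 86 57 14 e1
[4] 0x15->0x06 len=6 : 46 86 57 14 e1 86
[5] 0x16->0x1f len=5 : 86 57 14 e1 86
query mem[0x25]=0x79, mem[0x0c]=0xe1, mem[0x22]=0xe1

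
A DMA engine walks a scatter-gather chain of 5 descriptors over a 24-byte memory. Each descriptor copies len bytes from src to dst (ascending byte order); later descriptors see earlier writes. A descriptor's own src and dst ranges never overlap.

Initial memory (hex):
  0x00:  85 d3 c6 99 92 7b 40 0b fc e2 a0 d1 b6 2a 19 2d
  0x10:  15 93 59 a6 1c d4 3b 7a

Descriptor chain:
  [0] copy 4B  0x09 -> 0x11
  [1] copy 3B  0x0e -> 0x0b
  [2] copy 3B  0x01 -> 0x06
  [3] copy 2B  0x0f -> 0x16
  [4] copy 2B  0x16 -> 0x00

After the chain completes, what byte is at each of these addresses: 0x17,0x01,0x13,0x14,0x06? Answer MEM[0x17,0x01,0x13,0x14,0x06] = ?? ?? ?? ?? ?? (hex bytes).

MEM[0x17,0x01,0x13,0x14,0x06] = 15 15 d1 b6 d3

D0: mem[0x11..0x14] <- [e2 a0 d1 b6]
D1: mem[0x0b..0x0d] <- [19 2d 15]
D2: mem[0x06..0x08] <- [d3 c6 99]
D3: mem[0x16..0x17] <- [2d 15]
D4: mem[0x00..0x01] <- [2d 15]
query mem[0x17]=0x15, mem[0x01]=0x15, mem[0x13]=0xd1, mem[0x14]=0xb6, mem[0x06]=0xd3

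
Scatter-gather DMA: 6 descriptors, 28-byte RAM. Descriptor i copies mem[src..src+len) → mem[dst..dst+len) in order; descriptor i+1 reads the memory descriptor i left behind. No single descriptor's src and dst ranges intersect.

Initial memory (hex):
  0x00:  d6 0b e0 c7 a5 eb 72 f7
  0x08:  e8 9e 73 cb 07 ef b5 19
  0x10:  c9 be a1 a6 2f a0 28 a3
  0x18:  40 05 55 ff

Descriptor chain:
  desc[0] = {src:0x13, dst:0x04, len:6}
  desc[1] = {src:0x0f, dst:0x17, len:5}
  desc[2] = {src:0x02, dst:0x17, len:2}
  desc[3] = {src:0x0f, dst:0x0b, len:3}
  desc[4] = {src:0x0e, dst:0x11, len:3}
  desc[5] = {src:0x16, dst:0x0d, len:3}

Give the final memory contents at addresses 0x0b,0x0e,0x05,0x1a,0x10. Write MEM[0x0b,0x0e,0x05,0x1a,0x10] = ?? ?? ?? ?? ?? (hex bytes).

#0 dst[0x04+6] := {0xa6,0x2f,0xa0,0x28,0xa3,0x40}
#1 dst[0x17+5] := {0x19,0xc9,0xbe,0xa1,0xa6}
#2 dst[0x17+2] := {0xe0,0xc7}
#3 dst[0x0b+3] := {0x19,0xc9,0xbe}
#4 dst[0x11+3] := {0xb5,0x19,0xc9}
#5 dst[0x0d+3] := {0x28,0xe0,0xc7}
query mem[0x0b]=0x19, mem[0x0e]=0xe0, mem[0x05]=0x2f, mem[0x1a]=0xa1, mem[0x10]=0xc9

MEM[0x0b,0x0e,0x05,0x1a,0x10] = 19 e0 2f a1 c9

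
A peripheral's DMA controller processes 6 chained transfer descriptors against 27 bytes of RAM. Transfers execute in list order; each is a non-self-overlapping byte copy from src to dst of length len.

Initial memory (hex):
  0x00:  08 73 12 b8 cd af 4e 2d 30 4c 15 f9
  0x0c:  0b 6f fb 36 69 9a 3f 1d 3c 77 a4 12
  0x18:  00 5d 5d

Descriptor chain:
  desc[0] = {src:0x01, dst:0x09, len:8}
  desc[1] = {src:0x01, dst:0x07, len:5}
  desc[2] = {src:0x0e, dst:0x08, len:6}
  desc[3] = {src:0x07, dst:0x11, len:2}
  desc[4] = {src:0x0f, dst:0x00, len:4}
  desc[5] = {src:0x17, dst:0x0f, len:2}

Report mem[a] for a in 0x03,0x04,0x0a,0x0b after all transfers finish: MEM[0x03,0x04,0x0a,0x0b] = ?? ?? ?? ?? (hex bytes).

MEM[0x03,0x04,0x0a,0x0b] = 4e cd 30 9a

[0] 0x01->0x09 len=8 : 73 12 b8 cd af 4e 2d 30
[1] 0x01->0x07 len=5 : 73 12 b8 cd af
[2] 0x0e->0x08 len=6 : 4e 2d 30 9a 3f 1d
[3] 0x07->0x11 len=2 : 73 4e
[4] 0x0f->0x00 len=4 : 2d 30 73 4e
[5] 0x17->0x0f len=2 : 12 00
query mem[0x03]=0x4e, mem[0x04]=0xcd, mem[0x0a]=0x30, mem[0x0b]=0x9a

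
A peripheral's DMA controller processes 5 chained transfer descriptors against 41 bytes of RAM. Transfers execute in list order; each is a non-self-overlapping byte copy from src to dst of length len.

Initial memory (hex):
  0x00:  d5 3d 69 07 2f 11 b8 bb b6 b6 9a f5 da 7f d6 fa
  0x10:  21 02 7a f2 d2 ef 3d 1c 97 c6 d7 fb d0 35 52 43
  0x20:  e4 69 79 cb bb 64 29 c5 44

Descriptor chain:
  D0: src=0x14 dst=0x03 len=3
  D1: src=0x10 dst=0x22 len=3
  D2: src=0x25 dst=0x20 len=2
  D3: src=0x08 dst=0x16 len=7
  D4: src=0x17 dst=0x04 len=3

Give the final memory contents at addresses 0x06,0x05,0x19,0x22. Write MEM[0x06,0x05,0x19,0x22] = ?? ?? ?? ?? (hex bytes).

MEM[0x06,0x05,0x19,0x22] = f5 9a f5 21

[0] 0x14->0x03 len=3 : d2 ef 3d
[1] 0x10->0x22 len=3 : 21 02 7a
[2] 0x25->0x20 len=2 : 64 29
[3] 0x08->0x16 len=7 : b6 b6 9a f5 da 7f d6
[4] 0x17->0x04 len=3 : b6 9a f5
query mem[0x06]=0xf5, mem[0x05]=0x9a, mem[0x19]=0xf5, mem[0x22]=0x21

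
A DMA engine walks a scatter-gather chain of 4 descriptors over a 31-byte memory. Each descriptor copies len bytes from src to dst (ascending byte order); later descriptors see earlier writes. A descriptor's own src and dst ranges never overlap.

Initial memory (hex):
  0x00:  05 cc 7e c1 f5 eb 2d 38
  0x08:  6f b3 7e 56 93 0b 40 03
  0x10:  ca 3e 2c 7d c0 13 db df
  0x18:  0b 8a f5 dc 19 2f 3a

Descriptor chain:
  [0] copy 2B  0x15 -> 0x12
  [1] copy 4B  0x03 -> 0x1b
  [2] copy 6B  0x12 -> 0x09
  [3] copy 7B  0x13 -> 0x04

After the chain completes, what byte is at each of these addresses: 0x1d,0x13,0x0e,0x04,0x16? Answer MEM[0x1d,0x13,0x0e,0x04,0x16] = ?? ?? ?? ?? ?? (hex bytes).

MEM[0x1d,0x13,0x0e,0x04,0x16] = eb db df db db

D0: mem[0x12..0x13] <- [13 db]
D1: mem[0x1b..0x1e] <- [c1 f5 eb 2d]
D2: mem[0x09..0x0e] <- [13 db c0 13 db df]
D3: mem[0x04..0x0a] <- [db c0 13 db df 0b 8a]
query mem[0x1d]=0xeb, mem[0x13]=0xdb, mem[0x0e]=0xdf, mem[0x04]=0xdb, mem[0x16]=0xdb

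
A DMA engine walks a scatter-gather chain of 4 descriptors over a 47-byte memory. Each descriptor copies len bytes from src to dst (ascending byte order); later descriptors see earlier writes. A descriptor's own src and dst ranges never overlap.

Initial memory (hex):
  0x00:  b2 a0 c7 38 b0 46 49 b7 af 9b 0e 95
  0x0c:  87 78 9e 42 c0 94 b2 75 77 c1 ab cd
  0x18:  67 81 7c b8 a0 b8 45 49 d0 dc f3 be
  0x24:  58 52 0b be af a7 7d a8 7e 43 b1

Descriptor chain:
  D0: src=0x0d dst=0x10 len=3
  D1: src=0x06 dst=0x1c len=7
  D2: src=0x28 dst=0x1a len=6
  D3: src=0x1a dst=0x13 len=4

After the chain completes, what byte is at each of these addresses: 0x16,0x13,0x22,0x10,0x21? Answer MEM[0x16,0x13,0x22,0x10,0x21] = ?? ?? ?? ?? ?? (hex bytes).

MEM[0x16,0x13,0x22,0x10,0x21] = a8 af 87 78 95

  after D0: wrote 3B at 0x10 = 789e42
  after D1: wrote 7B at 0x1c = 49b7af9b0e9587
  after D2: wrote 6B at 0x1a = afa77da87e43
  after D3: wrote 4B at 0x13 = afa77da8
query mem[0x16]=0xa8, mem[0x13]=0xaf, mem[0x22]=0x87, mem[0x10]=0x78, mem[0x21]=0x95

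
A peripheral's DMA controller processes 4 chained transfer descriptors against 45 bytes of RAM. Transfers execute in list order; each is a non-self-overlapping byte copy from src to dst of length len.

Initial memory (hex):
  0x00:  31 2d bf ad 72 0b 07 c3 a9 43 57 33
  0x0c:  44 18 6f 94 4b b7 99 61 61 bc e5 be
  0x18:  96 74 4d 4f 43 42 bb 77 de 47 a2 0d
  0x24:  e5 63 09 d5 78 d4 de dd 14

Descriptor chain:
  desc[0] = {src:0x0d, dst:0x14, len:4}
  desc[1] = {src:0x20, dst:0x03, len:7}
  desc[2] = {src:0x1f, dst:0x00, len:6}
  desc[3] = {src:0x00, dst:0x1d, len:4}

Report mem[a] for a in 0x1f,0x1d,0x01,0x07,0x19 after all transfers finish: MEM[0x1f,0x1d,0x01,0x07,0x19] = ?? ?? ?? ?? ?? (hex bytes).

MEM[0x1f,0x1d,0x01,0x07,0x19] = 47 77 de e5 74

D0: mem[0x14..0x17] <- [18 6f 94 4b]
D1: mem[0x03..0x09] <- [de 47 a2 0d e5 63 09]
D2: mem[0x00..0x05] <- [77 de 47 a2 0d e5]
D3: mem[0x1d..0x20] <- [77 de 47 a2]
query mem[0x1f]=0x47, mem[0x1d]=0x77, mem[0x01]=0xde, mem[0x07]=0xe5, mem[0x19]=0x74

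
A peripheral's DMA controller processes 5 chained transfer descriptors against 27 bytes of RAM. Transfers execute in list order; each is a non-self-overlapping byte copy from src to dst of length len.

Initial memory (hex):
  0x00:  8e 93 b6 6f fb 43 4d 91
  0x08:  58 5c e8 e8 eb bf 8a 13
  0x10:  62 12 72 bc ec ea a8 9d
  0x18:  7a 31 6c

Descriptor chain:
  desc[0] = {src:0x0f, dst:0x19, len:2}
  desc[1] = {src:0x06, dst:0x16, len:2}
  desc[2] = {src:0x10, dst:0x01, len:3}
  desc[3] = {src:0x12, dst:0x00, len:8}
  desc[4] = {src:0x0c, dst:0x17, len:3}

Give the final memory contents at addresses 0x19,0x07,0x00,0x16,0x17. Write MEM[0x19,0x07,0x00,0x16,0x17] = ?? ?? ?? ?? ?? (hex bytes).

D0: mem[0x19..0x1a] <- [13 62]
D1: mem[0x16..0x17] <- [4d 91]
D2: mem[0x01..0x03] <- [62 12 72]
D3: mem[0x00..0x07] <- [72 bc ec ea 4d 91 7a 13]
D4: mem[0x17..0x19] <- [eb bf 8a]
query mem[0x19]=0x8a, mem[0x07]=0x13, mem[0x00]=0x72, mem[0x16]=0x4d, mem[0x17]=0xeb

MEM[0x19,0x07,0x00,0x16,0x17] = 8a 13 72 4d eb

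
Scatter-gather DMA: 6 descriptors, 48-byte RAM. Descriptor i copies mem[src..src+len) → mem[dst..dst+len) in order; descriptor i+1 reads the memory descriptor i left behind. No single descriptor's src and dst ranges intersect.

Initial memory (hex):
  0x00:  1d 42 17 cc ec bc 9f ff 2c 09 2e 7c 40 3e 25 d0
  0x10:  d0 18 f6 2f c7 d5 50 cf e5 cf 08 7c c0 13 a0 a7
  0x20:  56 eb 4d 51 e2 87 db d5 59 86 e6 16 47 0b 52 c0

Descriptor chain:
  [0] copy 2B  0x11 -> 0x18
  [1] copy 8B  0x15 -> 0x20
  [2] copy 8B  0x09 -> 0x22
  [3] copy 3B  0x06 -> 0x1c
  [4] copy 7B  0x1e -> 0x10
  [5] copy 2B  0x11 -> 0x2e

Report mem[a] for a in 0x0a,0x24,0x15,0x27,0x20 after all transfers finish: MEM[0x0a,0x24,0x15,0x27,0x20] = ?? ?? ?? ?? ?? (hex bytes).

MEM[0x0a,0x24,0x15,0x27,0x20] = 2e 7c 2e 25 d5

#0 dst[0x18+2] := {0x18,0xf6}
#1 dst[0x20+8] := {0xd5,0x50,0xcf,0x18,0xf6,0x08,0x7c,0xc0}
#2 dst[0x22+8] := {0x09,0x2e,0x7c,0x40,0x3e,0x25,0xd0,0xd0}
#3 dst[0x1c+3] := {0x9f,0xff,0x2c}
#4 dst[0x10+7] := {0x2c,0xa7,0xd5,0x50,0x09,0x2e,0x7c}
#5 dst[0x2e+2] := {0xa7,0xd5}
query mem[0x0a]=0x2e, mem[0x24]=0x7c, mem[0x15]=0x2e, mem[0x27]=0x25, mem[0x20]=0xd5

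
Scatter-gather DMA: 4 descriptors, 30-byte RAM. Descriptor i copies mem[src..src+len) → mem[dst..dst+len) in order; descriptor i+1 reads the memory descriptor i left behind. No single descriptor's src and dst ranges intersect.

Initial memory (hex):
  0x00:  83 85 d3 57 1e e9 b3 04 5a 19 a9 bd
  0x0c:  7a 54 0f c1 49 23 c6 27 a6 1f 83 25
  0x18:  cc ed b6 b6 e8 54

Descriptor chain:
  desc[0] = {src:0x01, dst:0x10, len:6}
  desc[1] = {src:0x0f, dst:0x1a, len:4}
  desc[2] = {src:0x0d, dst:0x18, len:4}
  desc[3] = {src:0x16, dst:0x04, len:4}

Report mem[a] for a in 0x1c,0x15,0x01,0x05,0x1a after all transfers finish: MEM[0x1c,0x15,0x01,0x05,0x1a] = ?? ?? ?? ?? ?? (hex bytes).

MEM[0x1c,0x15,0x01,0x05,0x1a] = d3 b3 85 25 c1

D0: mem[0x10..0x15] <- [85 d3 57 1e e9 b3]
D1: mem[0x1a..0x1d] <- [c1 85 d3 57]
D2: mem[0x18..0x1b] <- [54 0f c1 85]
D3: mem[0x04..0x07] <- [83 25 54 0f]
query mem[0x1c]=0xd3, mem[0x15]=0xb3, mem[0x01]=0x85, mem[0x05]=0x25, mem[0x1a]=0xc1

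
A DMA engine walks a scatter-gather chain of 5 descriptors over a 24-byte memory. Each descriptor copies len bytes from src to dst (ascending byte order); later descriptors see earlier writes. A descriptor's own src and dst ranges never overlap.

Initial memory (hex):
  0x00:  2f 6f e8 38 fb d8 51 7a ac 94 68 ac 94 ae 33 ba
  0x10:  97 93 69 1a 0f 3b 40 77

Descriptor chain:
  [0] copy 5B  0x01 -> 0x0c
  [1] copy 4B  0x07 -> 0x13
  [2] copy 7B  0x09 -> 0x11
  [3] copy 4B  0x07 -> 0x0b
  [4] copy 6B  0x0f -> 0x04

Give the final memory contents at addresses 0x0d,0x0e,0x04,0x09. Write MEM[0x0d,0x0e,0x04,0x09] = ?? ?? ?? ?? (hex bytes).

[0] 0x01->0x0c len=5 : 6f e8 38 fb d8
[1] 0x07->0x13 len=4 : 7a ac 94 68
[2] 0x09->0x11 len=7 : 94 68 ac 6f e8 38 fb
[3] 0x07->0x0b len=4 : 7a ac 94 68
[4] 0x0f->0x04 len=6 : fb d8 94 68 ac 6f
query mem[0x0d]=0x94, mem[0x0e]=0x68, mem[0x04]=0xfb, mem[0x09]=0x6f

MEM[0x0d,0x0e,0x04,0x09] = 94 68 fb 6f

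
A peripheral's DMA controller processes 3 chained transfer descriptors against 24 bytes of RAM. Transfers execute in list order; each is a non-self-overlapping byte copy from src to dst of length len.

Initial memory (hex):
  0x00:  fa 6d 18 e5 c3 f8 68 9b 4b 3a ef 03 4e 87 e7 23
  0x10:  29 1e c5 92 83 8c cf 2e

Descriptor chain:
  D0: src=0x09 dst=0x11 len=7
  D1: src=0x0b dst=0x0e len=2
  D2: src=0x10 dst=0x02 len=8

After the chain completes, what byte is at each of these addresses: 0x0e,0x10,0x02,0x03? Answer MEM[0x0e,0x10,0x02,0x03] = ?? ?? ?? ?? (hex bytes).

MEM[0x0e,0x10,0x02,0x03] = 03 29 29 3a

#0 dst[0x11+7] := {0x3a,0xef,0x03,0x4e,0x87,0xe7,0x23}
#1 dst[0x0e+2] := {0x03,0x4e}
#2 dst[0x02+8] := {0x29,0x3a,0xef,0x03,0x4e,0x87,0xe7,0x23}
query mem[0x0e]=0x03, mem[0x10]=0x29, mem[0x02]=0x29, mem[0x03]=0x3a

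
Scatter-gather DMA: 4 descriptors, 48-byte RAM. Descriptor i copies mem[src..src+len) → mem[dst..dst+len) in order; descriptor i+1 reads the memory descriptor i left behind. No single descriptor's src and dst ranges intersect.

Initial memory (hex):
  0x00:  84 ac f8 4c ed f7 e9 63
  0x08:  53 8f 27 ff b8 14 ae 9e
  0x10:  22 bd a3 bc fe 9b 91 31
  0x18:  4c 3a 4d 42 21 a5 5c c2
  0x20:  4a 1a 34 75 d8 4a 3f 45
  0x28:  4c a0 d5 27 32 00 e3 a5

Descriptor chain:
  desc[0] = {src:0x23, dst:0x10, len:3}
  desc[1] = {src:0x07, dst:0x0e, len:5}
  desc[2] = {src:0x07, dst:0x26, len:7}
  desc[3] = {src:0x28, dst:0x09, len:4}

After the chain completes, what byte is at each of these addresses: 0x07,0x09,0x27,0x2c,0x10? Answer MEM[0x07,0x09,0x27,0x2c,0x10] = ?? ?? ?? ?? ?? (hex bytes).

#0 dst[0x10+3] := {0x75,0xd8,0x4a}
#1 dst[0x0e+5] := {0x63,0x53,0x8f,0x27,0xff}
#2 dst[0x26+7] := {0x63,0x53,0x8f,0x27,0xff,0xb8,0x14}
#3 dst[0x09+4] := {0x8f,0x27,0xff,0xb8}
query mem[0x07]=0x63, mem[0x09]=0x8f, mem[0x27]=0x53, mem[0x2c]=0x14, mem[0x10]=0x8f

MEM[0x07,0x09,0x27,0x2c,0x10] = 63 8f 53 14 8f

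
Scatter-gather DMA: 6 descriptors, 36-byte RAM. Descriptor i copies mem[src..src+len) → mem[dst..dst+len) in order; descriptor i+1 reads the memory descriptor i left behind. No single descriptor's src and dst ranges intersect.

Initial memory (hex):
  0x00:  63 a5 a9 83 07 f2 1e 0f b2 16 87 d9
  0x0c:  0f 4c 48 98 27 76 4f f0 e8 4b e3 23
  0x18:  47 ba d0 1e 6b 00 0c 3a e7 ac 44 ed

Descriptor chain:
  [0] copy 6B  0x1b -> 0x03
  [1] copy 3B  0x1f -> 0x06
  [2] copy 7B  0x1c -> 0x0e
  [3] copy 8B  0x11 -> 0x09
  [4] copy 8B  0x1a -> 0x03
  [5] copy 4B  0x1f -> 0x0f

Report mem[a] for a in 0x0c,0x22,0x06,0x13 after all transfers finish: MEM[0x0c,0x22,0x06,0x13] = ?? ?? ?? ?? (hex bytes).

D0: mem[0x03..0x08] <- [1e 6b 00 0c 3a e7]
D1: mem[0x06..0x08] <- [3a e7 ac]
D2: mem[0x0e..0x14] <- [6b 00 0c 3a e7 ac 44]
D3: mem[0x09..0x10] <- [3a e7 ac 44 4b e3 23 47]
D4: mem[0x03..0x0a] <- [d0 1e 6b 00 0c 3a e7 ac]
D5: mem[0x0f..0x12] <- [3a e7 ac 44]
query mem[0x0c]=0x44, mem[0x22]=0x44, mem[0x06]=0x00, mem[0x13]=0xac

MEM[0x0c,0x22,0x06,0x13] = 44 44 00 ac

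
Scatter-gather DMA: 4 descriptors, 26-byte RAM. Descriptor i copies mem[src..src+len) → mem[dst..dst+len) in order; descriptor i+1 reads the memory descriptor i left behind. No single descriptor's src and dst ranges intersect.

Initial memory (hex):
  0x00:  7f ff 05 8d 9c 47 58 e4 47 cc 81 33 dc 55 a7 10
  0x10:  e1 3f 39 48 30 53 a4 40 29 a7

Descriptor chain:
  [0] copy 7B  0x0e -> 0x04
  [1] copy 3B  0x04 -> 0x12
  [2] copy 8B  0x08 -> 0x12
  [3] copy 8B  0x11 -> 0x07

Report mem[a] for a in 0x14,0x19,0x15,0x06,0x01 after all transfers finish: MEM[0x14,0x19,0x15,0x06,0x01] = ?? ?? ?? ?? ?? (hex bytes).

MEM[0x14,0x19,0x15,0x06,0x01] = 30 10 33 e1 ff

  after D0: wrote 7B at 0x04 = a710e13f394830
  after D1: wrote 3B at 0x12 = a710e1
  after D2: wrote 8B at 0x12 = 39483033dc55a710
  after D3: wrote 8B at 0x07 = 3f39483033dc55a7
query mem[0x14]=0x30, mem[0x19]=0x10, mem[0x15]=0x33, mem[0x06]=0xe1, mem[0x01]=0xff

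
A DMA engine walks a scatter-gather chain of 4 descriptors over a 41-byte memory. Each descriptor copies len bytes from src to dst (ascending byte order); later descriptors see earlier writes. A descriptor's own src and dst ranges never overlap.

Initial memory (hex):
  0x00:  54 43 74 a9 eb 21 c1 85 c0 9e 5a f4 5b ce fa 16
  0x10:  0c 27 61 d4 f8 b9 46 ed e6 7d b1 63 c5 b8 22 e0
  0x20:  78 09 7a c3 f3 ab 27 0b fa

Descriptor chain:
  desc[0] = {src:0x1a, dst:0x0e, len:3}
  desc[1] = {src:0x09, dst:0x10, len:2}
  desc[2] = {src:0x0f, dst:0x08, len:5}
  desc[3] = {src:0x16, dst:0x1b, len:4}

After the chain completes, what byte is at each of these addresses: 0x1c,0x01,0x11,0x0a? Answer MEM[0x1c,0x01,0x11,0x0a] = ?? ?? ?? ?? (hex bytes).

#0 dst[0x0e+3] := {0xb1,0x63,0xc5}
#1 dst[0x10+2] := {0x9e,0x5a}
#2 dst[0x08+5] := {0x63,0x9e,0x5a,0x61,0xd4}
#3 dst[0x1b+4] := {0x46,0xed,0xe6,0x7d}
query mem[0x1c]=0xed, mem[0x01]=0x43, mem[0x11]=0x5a, mem[0x0a]=0x5a

MEM[0x1c,0x01,0x11,0x0a] = ed 43 5a 5a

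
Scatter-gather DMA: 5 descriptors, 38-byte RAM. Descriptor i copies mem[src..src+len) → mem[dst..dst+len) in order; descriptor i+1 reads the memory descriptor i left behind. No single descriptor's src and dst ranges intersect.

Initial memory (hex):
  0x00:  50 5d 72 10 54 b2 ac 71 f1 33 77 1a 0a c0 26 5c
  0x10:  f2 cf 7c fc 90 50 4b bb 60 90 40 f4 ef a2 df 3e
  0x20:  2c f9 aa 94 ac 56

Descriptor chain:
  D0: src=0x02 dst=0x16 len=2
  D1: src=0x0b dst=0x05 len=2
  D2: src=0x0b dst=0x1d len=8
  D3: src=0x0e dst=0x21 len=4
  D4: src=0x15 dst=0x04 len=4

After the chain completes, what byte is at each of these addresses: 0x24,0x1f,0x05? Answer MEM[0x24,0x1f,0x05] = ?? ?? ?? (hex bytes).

MEM[0x24,0x1f,0x05] = cf c0 72

#0 dst[0x16+2] := {0x72,0x10}
#1 dst[0x05+2] := {0x1a,0x0a}
#2 dst[0x1d+8] := {0x1a,0x0a,0xc0,0x26,0x5c,0xf2,0xcf,0x7c}
#3 dst[0x21+4] := {0x26,0x5c,0xf2,0xcf}
#4 dst[0x04+4] := {0x50,0x72,0x10,0x60}
query mem[0x24]=0xcf, mem[0x1f]=0xc0, mem[0x05]=0x72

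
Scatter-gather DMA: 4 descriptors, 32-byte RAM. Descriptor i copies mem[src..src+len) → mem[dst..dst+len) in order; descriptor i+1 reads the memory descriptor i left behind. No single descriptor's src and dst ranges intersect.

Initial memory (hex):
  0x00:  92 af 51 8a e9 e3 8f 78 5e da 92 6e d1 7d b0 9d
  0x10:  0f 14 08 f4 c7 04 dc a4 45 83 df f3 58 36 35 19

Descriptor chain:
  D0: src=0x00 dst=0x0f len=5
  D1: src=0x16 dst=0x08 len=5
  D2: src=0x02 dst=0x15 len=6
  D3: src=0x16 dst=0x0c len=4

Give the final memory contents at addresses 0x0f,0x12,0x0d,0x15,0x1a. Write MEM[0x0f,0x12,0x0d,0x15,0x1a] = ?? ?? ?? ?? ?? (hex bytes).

MEM[0x0f,0x12,0x0d,0x15,0x1a] = 8f 8a e9 51 78

[0] 0x00->0x0f len=5 : 92 af 51 8a e9
[1] 0x16->0x08 len=5 : dc a4 45 83 df
[2] 0x02->0x15 len=6 : 51 8a e9 e3 8f 78
[3] 0x16->0x0c len=4 : 8a e9 e3 8f
query mem[0x0f]=0x8f, mem[0x12]=0x8a, mem[0x0d]=0xe9, mem[0x15]=0x51, mem[0x1a]=0x78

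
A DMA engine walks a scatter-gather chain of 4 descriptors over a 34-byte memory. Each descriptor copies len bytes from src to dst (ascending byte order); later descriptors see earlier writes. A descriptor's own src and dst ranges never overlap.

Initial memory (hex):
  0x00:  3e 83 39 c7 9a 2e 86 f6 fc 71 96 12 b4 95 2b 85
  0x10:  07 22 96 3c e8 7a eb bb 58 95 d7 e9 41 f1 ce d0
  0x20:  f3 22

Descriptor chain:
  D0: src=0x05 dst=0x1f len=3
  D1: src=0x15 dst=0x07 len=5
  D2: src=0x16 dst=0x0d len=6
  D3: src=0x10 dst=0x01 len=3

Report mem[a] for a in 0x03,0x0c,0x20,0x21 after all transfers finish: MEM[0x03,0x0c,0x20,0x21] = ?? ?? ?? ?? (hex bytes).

D0: mem[0x1f..0x21] <- [2e 86 f6]
D1: mem[0x07..0x0b] <- [7a eb bb 58 95]
D2: mem[0x0d..0x12] <- [eb bb 58 95 d7 e9]
D3: mem[0x01..0x03] <- [95 d7 e9]
query mem[0x03]=0xe9, mem[0x0c]=0xb4, mem[0x20]=0x86, mem[0x21]=0xf6

MEM[0x03,0x0c,0x20,0x21] = e9 b4 86 f6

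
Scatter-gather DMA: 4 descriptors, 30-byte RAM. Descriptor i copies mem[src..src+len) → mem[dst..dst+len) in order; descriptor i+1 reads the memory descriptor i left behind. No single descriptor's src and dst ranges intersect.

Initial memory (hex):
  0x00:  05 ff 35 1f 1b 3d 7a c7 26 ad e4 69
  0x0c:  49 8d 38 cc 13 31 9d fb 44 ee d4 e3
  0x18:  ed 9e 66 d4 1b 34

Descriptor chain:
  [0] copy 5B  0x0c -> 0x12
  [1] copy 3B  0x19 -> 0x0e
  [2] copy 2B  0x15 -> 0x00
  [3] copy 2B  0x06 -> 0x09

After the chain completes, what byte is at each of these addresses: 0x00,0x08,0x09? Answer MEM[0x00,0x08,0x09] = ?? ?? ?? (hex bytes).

MEM[0x00,0x08,0x09] = cc 26 7a

D0: mem[0x12..0x16] <- [49 8d 38 cc 13]
D1: mem[0x0e..0x10] <- [9e 66 d4]
D2: mem[0x00..0x01] <- [cc 13]
D3: mem[0x09..0x0a] <- [7a c7]
query mem[0x00]=0xcc, mem[0x08]=0x26, mem[0x09]=0x7a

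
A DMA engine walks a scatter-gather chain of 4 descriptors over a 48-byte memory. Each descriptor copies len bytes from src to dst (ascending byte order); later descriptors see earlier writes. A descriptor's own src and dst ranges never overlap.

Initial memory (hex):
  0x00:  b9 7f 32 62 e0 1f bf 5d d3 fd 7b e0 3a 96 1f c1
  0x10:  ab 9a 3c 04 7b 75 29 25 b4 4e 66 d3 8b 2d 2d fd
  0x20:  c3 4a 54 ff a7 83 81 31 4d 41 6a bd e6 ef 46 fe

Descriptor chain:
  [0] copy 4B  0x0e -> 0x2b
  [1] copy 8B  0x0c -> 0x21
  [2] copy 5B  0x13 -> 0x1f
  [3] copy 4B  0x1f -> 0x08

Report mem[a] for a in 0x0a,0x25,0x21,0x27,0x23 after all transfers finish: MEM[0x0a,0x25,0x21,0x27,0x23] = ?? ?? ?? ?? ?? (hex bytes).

D0: mem[0x2b..0x2e] <- [1f c1 ab 9a]
D1: mem[0x21..0x28] <- [3a 96 1f c1 ab 9a 3c 04]
D2: mem[0x1f..0x23] <- [04 7b 75 29 25]
D3: mem[0x08..0x0b] <- [04 7b 75 29]
query mem[0x0a]=0x75, mem[0x25]=0xab, mem[0x21]=0x75, mem[0x27]=0x3c, mem[0x23]=0x25

MEM[0x0a,0x25,0x21,0x27,0x23] = 75 ab 75 3c 25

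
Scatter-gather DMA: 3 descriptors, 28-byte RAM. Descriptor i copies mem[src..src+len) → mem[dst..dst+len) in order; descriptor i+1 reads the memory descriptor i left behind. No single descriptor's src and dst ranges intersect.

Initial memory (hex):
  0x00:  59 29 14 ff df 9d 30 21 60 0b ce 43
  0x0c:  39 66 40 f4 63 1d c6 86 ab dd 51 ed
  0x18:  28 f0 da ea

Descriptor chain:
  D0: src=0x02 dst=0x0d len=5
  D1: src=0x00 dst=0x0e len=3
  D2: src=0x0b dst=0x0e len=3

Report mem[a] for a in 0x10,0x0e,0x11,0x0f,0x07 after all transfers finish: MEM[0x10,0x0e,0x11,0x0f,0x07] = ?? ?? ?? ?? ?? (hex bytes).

D0: mem[0x0d..0x11] <- [14 ff df 9d 30]
D1: mem[0x0e..0x10] <- [59 29 14]
D2: mem[0x0e..0x10] <- [43 39 14]
query mem[0x10]=0x14, mem[0x0e]=0x43, mem[0x11]=0x30, mem[0x0f]=0x39, mem[0x07]=0x21

MEM[0x10,0x0e,0x11,0x0f,0x07] = 14 43 30 39 21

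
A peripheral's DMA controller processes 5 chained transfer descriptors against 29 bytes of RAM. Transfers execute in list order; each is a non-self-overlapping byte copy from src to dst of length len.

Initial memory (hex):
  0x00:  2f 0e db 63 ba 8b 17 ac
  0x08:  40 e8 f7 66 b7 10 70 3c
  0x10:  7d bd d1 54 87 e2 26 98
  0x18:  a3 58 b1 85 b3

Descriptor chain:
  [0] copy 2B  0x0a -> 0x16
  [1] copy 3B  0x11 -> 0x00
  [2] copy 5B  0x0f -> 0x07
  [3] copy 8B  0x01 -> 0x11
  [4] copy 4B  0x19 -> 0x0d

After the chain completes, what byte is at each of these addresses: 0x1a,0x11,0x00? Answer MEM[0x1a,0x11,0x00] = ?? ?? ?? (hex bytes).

#0 dst[0x16+2] := {0xf7,0x66}
#1 dst[0x00+3] := {0xbd,0xd1,0x54}
#2 dst[0x07+5] := {0x3c,0x7d,0xbd,0xd1,0x54}
#3 dst[0x11+8] := {0xd1,0x54,0x63,0xba,0x8b,0x17,0x3c,0x7d}
#4 dst[0x0d+4] := {0x58,0xb1,0x85,0xb3}
query mem[0x1a]=0xb1, mem[0x11]=0xd1, mem[0x00]=0xbd

MEM[0x1a,0x11,0x00] = b1 d1 bd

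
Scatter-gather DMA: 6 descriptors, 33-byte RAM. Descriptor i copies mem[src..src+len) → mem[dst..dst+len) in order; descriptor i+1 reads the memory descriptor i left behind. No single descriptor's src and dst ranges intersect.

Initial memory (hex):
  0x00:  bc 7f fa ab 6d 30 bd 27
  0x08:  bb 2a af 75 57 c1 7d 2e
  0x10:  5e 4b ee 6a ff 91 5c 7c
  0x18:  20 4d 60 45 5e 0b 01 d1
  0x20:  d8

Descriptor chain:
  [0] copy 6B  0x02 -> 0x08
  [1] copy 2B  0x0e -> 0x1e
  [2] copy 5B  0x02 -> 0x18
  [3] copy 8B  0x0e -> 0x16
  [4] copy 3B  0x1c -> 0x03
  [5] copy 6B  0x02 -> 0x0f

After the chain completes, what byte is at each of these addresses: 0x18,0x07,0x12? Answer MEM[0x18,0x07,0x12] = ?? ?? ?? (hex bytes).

[0] 0x02->0x08 len=6 : fa ab 6d 30 bd 27
[1] 0x0e->0x1e len=2 : 7d 2e
[2] 0x02->0x18 len=5 : fa ab 6d 30 bd
[3] 0x0e->0x16 len=8 : 7d 2e 5e 4b ee 6a ff 91
[4] 0x1c->0x03 len=3 : ff 91 7d
[5] 0x02->0x0f len=6 : fa ff 91 7d bd 27
query mem[0x18]=0x5e, mem[0x07]=0x27, mem[0x12]=0x7d

MEM[0x18,0x07,0x12] = 5e 27 7d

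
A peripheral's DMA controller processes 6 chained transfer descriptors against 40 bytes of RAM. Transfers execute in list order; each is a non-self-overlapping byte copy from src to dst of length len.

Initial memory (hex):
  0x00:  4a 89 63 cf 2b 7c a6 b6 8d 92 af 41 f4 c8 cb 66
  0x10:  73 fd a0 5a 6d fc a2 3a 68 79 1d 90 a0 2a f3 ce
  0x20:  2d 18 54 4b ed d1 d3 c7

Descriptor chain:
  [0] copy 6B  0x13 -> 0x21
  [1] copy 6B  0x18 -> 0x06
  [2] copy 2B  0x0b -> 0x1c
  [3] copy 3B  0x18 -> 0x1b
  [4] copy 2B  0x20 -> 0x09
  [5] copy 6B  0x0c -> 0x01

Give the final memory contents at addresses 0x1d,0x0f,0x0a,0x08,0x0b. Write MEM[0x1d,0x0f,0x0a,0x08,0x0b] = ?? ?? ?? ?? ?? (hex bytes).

MEM[0x1d,0x0f,0x0a,0x08,0x0b] = 1d 66 5a 1d 2a

[0] 0x13->0x21 len=6 : 5a 6d fc a2 3a 68
[1] 0x18->0x06 len=6 : 68 79 1d 90 a0 2a
[2] 0x0b->0x1c len=2 : 2a f4
[3] 0x18->0x1b len=3 : 68 79 1d
[4] 0x20->0x09 len=2 : 2d 5a
[5] 0x0c->0x01 len=6 : f4 c8 cb 66 73 fd
query mem[0x1d]=0x1d, mem[0x0f]=0x66, mem[0x0a]=0x5a, mem[0x08]=0x1d, mem[0x0b]=0x2a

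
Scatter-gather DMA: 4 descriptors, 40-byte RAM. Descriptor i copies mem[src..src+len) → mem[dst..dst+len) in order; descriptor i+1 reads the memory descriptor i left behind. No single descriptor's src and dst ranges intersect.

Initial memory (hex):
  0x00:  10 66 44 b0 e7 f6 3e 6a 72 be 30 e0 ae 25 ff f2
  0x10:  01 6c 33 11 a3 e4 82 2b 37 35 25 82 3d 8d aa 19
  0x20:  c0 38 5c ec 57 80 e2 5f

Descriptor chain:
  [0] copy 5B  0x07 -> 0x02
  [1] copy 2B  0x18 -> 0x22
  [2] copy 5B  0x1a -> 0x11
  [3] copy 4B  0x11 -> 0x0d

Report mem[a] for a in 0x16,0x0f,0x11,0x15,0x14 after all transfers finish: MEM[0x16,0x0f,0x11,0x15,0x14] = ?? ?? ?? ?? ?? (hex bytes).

MEM[0x16,0x0f,0x11,0x15,0x14] = 82 3d 25 aa 8d

#0 dst[0x02+5] := {0x6a,0x72,0xbe,0x30,0xe0}
#1 dst[0x22+2] := {0x37,0x35}
#2 dst[0x11+5] := {0x25,0x82,0x3d,0x8d,0xaa}
#3 dst[0x0d+4] := {0x25,0x82,0x3d,0x8d}
query mem[0x16]=0x82, mem[0x0f]=0x3d, mem[0x11]=0x25, mem[0x15]=0xaa, mem[0x14]=0x8d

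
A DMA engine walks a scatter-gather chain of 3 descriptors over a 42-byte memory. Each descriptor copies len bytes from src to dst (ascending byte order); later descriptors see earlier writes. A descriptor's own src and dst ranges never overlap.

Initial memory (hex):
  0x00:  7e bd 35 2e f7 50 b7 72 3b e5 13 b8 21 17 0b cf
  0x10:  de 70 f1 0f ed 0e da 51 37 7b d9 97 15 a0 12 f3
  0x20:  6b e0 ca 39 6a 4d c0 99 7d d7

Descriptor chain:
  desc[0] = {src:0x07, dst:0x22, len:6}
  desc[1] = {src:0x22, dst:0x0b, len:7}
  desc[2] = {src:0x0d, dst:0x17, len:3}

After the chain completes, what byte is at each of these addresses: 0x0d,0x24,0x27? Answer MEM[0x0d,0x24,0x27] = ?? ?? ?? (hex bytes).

D0: mem[0x22..0x27] <- [72 3b e5 13 b8 21]
D1: mem[0x0b..0x11] <- [72 3b e5 13 b8 21 7d]
D2: mem[0x17..0x19] <- [e5 13 b8]
query mem[0x0d]=0xe5, mem[0x24]=0xe5, mem[0x27]=0x21

MEM[0x0d,0x24,0x27] = e5 e5 21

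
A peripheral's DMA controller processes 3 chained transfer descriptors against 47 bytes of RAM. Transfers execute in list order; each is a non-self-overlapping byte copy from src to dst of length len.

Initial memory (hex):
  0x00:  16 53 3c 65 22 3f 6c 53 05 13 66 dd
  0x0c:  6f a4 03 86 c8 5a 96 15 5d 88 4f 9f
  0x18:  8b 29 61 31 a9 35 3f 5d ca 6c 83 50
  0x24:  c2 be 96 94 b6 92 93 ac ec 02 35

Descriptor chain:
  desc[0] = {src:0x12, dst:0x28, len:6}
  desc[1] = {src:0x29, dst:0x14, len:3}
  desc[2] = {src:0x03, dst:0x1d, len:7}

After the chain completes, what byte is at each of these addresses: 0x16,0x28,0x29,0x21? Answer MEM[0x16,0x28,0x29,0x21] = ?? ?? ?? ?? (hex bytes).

#0 dst[0x28+6] := {0x96,0x15,0x5d,0x88,0x4f,0x9f}
#1 dst[0x14+3] := {0x15,0x5d,0x88}
#2 dst[0x1d+7] := {0x65,0x22,0x3f,0x6c,0x53,0x05,0x13}
query mem[0x16]=0x88, mem[0x28]=0x96, mem[0x29]=0x15, mem[0x21]=0x53

MEM[0x16,0x28,0x29,0x21] = 88 96 15 53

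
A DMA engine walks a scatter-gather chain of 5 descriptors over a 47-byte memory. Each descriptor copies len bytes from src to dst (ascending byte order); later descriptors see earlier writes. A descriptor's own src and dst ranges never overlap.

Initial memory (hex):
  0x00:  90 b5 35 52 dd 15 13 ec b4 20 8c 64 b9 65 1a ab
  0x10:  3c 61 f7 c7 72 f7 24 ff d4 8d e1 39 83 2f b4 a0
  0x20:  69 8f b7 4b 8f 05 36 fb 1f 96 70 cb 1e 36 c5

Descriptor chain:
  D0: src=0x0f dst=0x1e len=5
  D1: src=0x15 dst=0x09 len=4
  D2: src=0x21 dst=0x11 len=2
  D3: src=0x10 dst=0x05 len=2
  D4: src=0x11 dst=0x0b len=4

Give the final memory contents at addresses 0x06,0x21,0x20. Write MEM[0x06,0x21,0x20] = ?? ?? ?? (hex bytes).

D0: mem[0x1e..0x22] <- [ab 3c 61 f7 c7]
D1: mem[0x09..0x0c] <- [f7 24 ff d4]
D2: mem[0x11..0x12] <- [f7 c7]
D3: mem[0x05..0x06] <- [3c f7]
D4: mem[0x0b..0x0e] <- [f7 c7 c7 72]
query mem[0x06]=0xf7, mem[0x21]=0xf7, mem[0x20]=0x61

MEM[0x06,0x21,0x20] = f7 f7 61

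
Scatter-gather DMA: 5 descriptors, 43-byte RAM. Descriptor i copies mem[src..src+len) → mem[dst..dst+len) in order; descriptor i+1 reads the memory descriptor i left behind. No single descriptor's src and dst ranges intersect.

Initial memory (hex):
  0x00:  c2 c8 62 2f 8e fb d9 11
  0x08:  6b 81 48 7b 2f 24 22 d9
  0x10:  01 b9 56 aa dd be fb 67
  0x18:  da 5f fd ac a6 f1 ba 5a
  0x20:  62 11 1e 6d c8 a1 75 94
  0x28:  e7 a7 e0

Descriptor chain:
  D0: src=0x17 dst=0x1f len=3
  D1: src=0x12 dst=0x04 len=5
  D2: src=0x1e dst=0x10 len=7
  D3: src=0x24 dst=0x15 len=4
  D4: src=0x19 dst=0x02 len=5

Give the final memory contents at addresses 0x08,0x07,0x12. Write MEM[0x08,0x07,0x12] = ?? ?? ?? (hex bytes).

MEM[0x08,0x07,0x12] = fb be da

#0 dst[0x1f+3] := {0x67,0xda,0x5f}
#1 dst[0x04+5] := {0x56,0xaa,0xdd,0xbe,0xfb}
#2 dst[0x10+7] := {0xba,0x67,0xda,0x5f,0x1e,0x6d,0xc8}
#3 dst[0x15+4] := {0xc8,0xa1,0x75,0x94}
#4 dst[0x02+5] := {0x5f,0xfd,0xac,0xa6,0xf1}
query mem[0x08]=0xfb, mem[0x07]=0xbe, mem[0x12]=0xda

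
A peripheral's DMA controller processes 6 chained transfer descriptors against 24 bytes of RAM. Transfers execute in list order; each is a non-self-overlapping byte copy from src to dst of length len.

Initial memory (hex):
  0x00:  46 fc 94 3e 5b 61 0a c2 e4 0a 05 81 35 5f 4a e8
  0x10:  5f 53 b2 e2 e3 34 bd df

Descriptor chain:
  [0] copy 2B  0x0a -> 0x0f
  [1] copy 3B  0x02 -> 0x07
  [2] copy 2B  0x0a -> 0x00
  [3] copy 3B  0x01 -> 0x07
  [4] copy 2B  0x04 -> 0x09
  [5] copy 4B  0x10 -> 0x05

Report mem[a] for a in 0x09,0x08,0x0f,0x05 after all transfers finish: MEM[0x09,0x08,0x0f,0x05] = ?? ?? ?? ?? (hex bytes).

  after D0: wrote 2B at 0x0f = 0581
  after D1: wrote 3B at 0x07 = 943e5b
  after D2: wrote 2B at 0x00 = 0581
  after D3: wrote 3B at 0x07 = 81943e
  after D4: wrote 2B at 0x09 = 5b61
  after D5: wrote 4B at 0x05 = 8153b2e2
query mem[0x09]=0x5b, mem[0x08]=0xe2, mem[0x0f]=0x05, mem[0x05]=0x81

MEM[0x09,0x08,0x0f,0x05] = 5b e2 05 81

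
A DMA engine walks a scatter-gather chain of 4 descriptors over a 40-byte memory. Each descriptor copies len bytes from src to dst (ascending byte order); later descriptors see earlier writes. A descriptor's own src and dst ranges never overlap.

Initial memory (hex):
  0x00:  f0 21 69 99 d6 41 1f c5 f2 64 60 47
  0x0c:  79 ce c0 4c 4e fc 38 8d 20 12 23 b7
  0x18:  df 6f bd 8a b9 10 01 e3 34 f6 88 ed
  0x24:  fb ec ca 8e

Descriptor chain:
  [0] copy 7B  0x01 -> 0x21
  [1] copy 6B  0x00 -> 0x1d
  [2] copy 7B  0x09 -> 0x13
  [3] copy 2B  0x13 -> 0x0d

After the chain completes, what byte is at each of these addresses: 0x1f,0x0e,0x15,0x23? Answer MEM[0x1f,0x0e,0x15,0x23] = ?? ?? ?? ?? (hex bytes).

MEM[0x1f,0x0e,0x15,0x23] = 69 60 47 99

  after D0: wrote 7B at 0x21 = 216999d6411fc5
  after D1: wrote 6B at 0x1d = f0216999d641
  after D2: wrote 7B at 0x13 = 64604779cec04c
  after D3: wrote 2B at 0x0d = 6460
query mem[0x1f]=0x69, mem[0x0e]=0x60, mem[0x15]=0x47, mem[0x23]=0x99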